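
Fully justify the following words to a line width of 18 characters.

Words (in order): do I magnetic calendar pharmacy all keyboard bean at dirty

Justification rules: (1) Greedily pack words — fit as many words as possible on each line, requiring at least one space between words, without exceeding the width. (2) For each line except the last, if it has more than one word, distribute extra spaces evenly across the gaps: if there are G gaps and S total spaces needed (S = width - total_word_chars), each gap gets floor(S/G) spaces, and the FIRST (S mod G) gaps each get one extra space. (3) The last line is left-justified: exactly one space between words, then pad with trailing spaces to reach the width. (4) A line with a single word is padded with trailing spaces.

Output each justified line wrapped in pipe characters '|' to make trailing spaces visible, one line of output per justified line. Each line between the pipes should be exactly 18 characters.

Line 1: ['do', 'I', 'magnetic'] (min_width=13, slack=5)
Line 2: ['calendar', 'pharmacy'] (min_width=17, slack=1)
Line 3: ['all', 'keyboard', 'bean'] (min_width=17, slack=1)
Line 4: ['at', 'dirty'] (min_width=8, slack=10)

Answer: |do    I   magnetic|
|calendar  pharmacy|
|all  keyboard bean|
|at dirty          |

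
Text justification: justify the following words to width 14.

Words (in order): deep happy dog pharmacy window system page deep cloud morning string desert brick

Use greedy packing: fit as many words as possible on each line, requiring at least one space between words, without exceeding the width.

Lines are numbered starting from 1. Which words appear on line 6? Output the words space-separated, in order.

Line 1: ['deep', 'happy', 'dog'] (min_width=14, slack=0)
Line 2: ['pharmacy'] (min_width=8, slack=6)
Line 3: ['window', 'system'] (min_width=13, slack=1)
Line 4: ['page', 'deep'] (min_width=9, slack=5)
Line 5: ['cloud', 'morning'] (min_width=13, slack=1)
Line 6: ['string', 'desert'] (min_width=13, slack=1)
Line 7: ['brick'] (min_width=5, slack=9)

Answer: string desert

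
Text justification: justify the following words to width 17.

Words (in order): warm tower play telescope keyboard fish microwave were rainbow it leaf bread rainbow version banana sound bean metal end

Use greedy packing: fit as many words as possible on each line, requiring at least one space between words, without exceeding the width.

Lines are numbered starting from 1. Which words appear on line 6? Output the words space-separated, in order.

Answer: bread rainbow

Derivation:
Line 1: ['warm', 'tower', 'play'] (min_width=15, slack=2)
Line 2: ['telescope'] (min_width=9, slack=8)
Line 3: ['keyboard', 'fish'] (min_width=13, slack=4)
Line 4: ['microwave', 'were'] (min_width=14, slack=3)
Line 5: ['rainbow', 'it', 'leaf'] (min_width=15, slack=2)
Line 6: ['bread', 'rainbow'] (min_width=13, slack=4)
Line 7: ['version', 'banana'] (min_width=14, slack=3)
Line 8: ['sound', 'bean', 'metal'] (min_width=16, slack=1)
Line 9: ['end'] (min_width=3, slack=14)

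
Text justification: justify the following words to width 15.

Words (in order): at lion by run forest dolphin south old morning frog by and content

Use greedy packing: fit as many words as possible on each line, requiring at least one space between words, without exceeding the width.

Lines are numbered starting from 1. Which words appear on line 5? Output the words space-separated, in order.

Answer: and content

Derivation:
Line 1: ['at', 'lion', 'by', 'run'] (min_width=14, slack=1)
Line 2: ['forest', 'dolphin'] (min_width=14, slack=1)
Line 3: ['south', 'old'] (min_width=9, slack=6)
Line 4: ['morning', 'frog', 'by'] (min_width=15, slack=0)
Line 5: ['and', 'content'] (min_width=11, slack=4)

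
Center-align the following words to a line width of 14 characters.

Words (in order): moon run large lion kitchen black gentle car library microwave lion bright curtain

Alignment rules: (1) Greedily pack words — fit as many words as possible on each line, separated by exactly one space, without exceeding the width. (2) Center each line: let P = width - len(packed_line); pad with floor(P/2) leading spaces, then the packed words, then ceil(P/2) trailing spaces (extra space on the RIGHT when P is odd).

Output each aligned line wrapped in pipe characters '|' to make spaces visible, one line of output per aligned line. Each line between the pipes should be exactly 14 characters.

Line 1: ['moon', 'run', 'large'] (min_width=14, slack=0)
Line 2: ['lion', 'kitchen'] (min_width=12, slack=2)
Line 3: ['black', 'gentle'] (min_width=12, slack=2)
Line 4: ['car', 'library'] (min_width=11, slack=3)
Line 5: ['microwave', 'lion'] (min_width=14, slack=0)
Line 6: ['bright', 'curtain'] (min_width=14, slack=0)

Answer: |moon run large|
| lion kitchen |
| black gentle |
| car library  |
|microwave lion|
|bright curtain|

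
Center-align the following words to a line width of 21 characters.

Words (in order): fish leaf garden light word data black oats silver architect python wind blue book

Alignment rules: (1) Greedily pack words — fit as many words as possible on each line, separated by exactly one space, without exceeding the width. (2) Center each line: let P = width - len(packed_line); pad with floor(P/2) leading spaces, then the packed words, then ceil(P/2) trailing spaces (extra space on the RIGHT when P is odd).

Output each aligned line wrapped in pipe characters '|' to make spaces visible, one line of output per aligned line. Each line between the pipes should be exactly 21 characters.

Line 1: ['fish', 'leaf', 'garden'] (min_width=16, slack=5)
Line 2: ['light', 'word', 'data', 'black'] (min_width=21, slack=0)
Line 3: ['oats', 'silver', 'architect'] (min_width=21, slack=0)
Line 4: ['python', 'wind', 'blue', 'book'] (min_width=21, slack=0)

Answer: |  fish leaf garden   |
|light word data black|
|oats silver architect|
|python wind blue book|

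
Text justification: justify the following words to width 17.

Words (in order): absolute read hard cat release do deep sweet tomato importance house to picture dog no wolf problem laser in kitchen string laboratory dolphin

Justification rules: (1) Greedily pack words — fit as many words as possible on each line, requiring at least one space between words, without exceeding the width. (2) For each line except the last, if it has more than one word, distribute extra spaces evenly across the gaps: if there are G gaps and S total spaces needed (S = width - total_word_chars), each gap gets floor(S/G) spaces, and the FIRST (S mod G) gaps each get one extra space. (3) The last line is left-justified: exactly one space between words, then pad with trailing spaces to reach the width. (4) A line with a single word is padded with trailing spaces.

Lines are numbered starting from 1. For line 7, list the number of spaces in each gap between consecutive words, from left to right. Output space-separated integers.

Line 1: ['absolute', 'read'] (min_width=13, slack=4)
Line 2: ['hard', 'cat', 'release'] (min_width=16, slack=1)
Line 3: ['do', 'deep', 'sweet'] (min_width=13, slack=4)
Line 4: ['tomato', 'importance'] (min_width=17, slack=0)
Line 5: ['house', 'to', 'picture'] (min_width=16, slack=1)
Line 6: ['dog', 'no', 'wolf'] (min_width=11, slack=6)
Line 7: ['problem', 'laser', 'in'] (min_width=16, slack=1)
Line 8: ['kitchen', 'string'] (min_width=14, slack=3)
Line 9: ['laboratory'] (min_width=10, slack=7)
Line 10: ['dolphin'] (min_width=7, slack=10)

Answer: 2 1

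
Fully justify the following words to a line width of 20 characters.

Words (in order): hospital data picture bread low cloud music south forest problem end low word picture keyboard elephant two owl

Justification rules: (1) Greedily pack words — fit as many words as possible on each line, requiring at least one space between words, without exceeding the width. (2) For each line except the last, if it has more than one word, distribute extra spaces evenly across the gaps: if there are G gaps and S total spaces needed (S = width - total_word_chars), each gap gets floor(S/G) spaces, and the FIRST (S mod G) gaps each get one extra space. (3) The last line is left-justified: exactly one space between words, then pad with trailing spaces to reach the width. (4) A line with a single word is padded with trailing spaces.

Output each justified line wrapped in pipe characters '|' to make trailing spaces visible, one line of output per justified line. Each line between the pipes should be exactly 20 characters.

Line 1: ['hospital', 'data'] (min_width=13, slack=7)
Line 2: ['picture', 'bread', 'low'] (min_width=17, slack=3)
Line 3: ['cloud', 'music', 'south'] (min_width=17, slack=3)
Line 4: ['forest', 'problem', 'end'] (min_width=18, slack=2)
Line 5: ['low', 'word', 'picture'] (min_width=16, slack=4)
Line 6: ['keyboard', 'elephant'] (min_width=17, slack=3)
Line 7: ['two', 'owl'] (min_width=7, slack=13)

Answer: |hospital        data|
|picture   bread  low|
|cloud   music  south|
|forest  problem  end|
|low   word   picture|
|keyboard    elephant|
|two owl             |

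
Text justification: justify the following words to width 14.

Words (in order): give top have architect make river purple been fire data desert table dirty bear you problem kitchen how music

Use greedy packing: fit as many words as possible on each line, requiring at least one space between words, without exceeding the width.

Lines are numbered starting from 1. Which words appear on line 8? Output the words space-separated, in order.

Answer: kitchen how

Derivation:
Line 1: ['give', 'top', 'have'] (min_width=13, slack=1)
Line 2: ['architect', 'make'] (min_width=14, slack=0)
Line 3: ['river', 'purple'] (min_width=12, slack=2)
Line 4: ['been', 'fire', 'data'] (min_width=14, slack=0)
Line 5: ['desert', 'table'] (min_width=12, slack=2)
Line 6: ['dirty', 'bear', 'you'] (min_width=14, slack=0)
Line 7: ['problem'] (min_width=7, slack=7)
Line 8: ['kitchen', 'how'] (min_width=11, slack=3)
Line 9: ['music'] (min_width=5, slack=9)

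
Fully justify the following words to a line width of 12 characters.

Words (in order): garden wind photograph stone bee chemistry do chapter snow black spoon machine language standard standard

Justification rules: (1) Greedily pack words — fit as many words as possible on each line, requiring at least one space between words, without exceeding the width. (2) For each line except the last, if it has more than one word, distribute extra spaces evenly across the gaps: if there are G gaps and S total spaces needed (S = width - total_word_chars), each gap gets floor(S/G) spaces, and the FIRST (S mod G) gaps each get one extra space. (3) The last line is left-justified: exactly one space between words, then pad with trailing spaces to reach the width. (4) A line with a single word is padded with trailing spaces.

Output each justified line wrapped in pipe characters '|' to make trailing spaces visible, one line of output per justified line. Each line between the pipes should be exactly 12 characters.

Line 1: ['garden', 'wind'] (min_width=11, slack=1)
Line 2: ['photograph'] (min_width=10, slack=2)
Line 3: ['stone', 'bee'] (min_width=9, slack=3)
Line 4: ['chemistry', 'do'] (min_width=12, slack=0)
Line 5: ['chapter', 'snow'] (min_width=12, slack=0)
Line 6: ['black', 'spoon'] (min_width=11, slack=1)
Line 7: ['machine'] (min_width=7, slack=5)
Line 8: ['language'] (min_width=8, slack=4)
Line 9: ['standard'] (min_width=8, slack=4)
Line 10: ['standard'] (min_width=8, slack=4)

Answer: |garden  wind|
|photograph  |
|stone    bee|
|chemistry do|
|chapter snow|
|black  spoon|
|machine     |
|language    |
|standard    |
|standard    |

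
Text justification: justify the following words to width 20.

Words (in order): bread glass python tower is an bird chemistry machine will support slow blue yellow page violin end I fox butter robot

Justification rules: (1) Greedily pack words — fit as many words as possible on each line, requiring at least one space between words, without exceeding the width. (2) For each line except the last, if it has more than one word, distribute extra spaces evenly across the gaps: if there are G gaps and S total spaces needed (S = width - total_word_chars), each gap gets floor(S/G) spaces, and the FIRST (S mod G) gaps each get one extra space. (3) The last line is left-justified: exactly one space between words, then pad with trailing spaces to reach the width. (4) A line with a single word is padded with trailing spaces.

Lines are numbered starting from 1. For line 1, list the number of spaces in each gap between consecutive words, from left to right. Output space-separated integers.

Answer: 2 2

Derivation:
Line 1: ['bread', 'glass', 'python'] (min_width=18, slack=2)
Line 2: ['tower', 'is', 'an', 'bird'] (min_width=16, slack=4)
Line 3: ['chemistry', 'machine'] (min_width=17, slack=3)
Line 4: ['will', 'support', 'slow'] (min_width=17, slack=3)
Line 5: ['blue', 'yellow', 'page'] (min_width=16, slack=4)
Line 6: ['violin', 'end', 'I', 'fox'] (min_width=16, slack=4)
Line 7: ['butter', 'robot'] (min_width=12, slack=8)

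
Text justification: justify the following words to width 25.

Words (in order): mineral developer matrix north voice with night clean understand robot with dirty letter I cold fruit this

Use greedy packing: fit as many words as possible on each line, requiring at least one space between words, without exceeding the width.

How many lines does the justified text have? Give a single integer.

Answer: 5

Derivation:
Line 1: ['mineral', 'developer', 'matrix'] (min_width=24, slack=1)
Line 2: ['north', 'voice', 'with', 'night'] (min_width=22, slack=3)
Line 3: ['clean', 'understand', 'robot'] (min_width=22, slack=3)
Line 4: ['with', 'dirty', 'letter', 'I', 'cold'] (min_width=24, slack=1)
Line 5: ['fruit', 'this'] (min_width=10, slack=15)
Total lines: 5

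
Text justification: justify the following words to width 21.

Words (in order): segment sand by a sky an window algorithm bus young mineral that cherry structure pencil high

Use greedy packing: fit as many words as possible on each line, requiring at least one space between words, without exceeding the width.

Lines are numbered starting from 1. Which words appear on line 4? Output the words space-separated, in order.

Line 1: ['segment', 'sand', 'by', 'a', 'sky'] (min_width=21, slack=0)
Line 2: ['an', 'window', 'algorithm'] (min_width=19, slack=2)
Line 3: ['bus', 'young', 'mineral'] (min_width=17, slack=4)
Line 4: ['that', 'cherry', 'structure'] (min_width=21, slack=0)
Line 5: ['pencil', 'high'] (min_width=11, slack=10)

Answer: that cherry structure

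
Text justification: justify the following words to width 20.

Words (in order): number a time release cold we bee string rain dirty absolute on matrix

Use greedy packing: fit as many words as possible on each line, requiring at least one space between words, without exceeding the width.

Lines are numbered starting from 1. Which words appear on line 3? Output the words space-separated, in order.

Answer: string rain dirty

Derivation:
Line 1: ['number', 'a', 'time'] (min_width=13, slack=7)
Line 2: ['release', 'cold', 'we', 'bee'] (min_width=19, slack=1)
Line 3: ['string', 'rain', 'dirty'] (min_width=17, slack=3)
Line 4: ['absolute', 'on', 'matrix'] (min_width=18, slack=2)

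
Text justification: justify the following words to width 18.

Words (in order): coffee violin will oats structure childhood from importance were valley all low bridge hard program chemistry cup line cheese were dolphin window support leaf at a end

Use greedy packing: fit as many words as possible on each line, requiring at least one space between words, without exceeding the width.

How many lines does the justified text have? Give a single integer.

Line 1: ['coffee', 'violin', 'will'] (min_width=18, slack=0)
Line 2: ['oats', 'structure'] (min_width=14, slack=4)
Line 3: ['childhood', 'from'] (min_width=14, slack=4)
Line 4: ['importance', 'were'] (min_width=15, slack=3)
Line 5: ['valley', 'all', 'low'] (min_width=14, slack=4)
Line 6: ['bridge', 'hard'] (min_width=11, slack=7)
Line 7: ['program', 'chemistry'] (min_width=17, slack=1)
Line 8: ['cup', 'line', 'cheese'] (min_width=15, slack=3)
Line 9: ['were', 'dolphin'] (min_width=12, slack=6)
Line 10: ['window', 'support'] (min_width=14, slack=4)
Line 11: ['leaf', 'at', 'a', 'end'] (min_width=13, slack=5)
Total lines: 11

Answer: 11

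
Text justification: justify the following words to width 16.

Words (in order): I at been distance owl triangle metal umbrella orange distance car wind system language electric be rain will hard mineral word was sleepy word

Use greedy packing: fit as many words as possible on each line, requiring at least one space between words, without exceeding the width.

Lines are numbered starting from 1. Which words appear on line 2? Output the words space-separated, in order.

Line 1: ['I', 'at', 'been'] (min_width=9, slack=7)
Line 2: ['distance', 'owl'] (min_width=12, slack=4)
Line 3: ['triangle', 'metal'] (min_width=14, slack=2)
Line 4: ['umbrella', 'orange'] (min_width=15, slack=1)
Line 5: ['distance', 'car'] (min_width=12, slack=4)
Line 6: ['wind', 'system'] (min_width=11, slack=5)
Line 7: ['language'] (min_width=8, slack=8)
Line 8: ['electric', 'be', 'rain'] (min_width=16, slack=0)
Line 9: ['will', 'hard'] (min_width=9, slack=7)
Line 10: ['mineral', 'word', 'was'] (min_width=16, slack=0)
Line 11: ['sleepy', 'word'] (min_width=11, slack=5)

Answer: distance owl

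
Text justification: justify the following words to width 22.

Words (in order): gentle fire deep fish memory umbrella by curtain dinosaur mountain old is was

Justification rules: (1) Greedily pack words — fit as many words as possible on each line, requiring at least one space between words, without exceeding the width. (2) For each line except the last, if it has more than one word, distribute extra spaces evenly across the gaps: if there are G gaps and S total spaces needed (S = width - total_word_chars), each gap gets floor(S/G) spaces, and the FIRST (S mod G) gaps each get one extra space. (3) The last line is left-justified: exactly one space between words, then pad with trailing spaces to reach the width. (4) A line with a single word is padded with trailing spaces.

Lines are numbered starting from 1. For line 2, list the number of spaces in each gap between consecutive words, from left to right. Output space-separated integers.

Line 1: ['gentle', 'fire', 'deep', 'fish'] (min_width=21, slack=1)
Line 2: ['memory', 'umbrella', 'by'] (min_width=18, slack=4)
Line 3: ['curtain', 'dinosaur'] (min_width=16, slack=6)
Line 4: ['mountain', 'old', 'is', 'was'] (min_width=19, slack=3)

Answer: 3 3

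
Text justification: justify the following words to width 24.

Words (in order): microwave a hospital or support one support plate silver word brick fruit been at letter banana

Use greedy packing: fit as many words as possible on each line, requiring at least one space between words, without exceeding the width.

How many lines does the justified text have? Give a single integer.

Line 1: ['microwave', 'a', 'hospital', 'or'] (min_width=23, slack=1)
Line 2: ['support', 'one', 'support'] (min_width=19, slack=5)
Line 3: ['plate', 'silver', 'word', 'brick'] (min_width=23, slack=1)
Line 4: ['fruit', 'been', 'at', 'letter'] (min_width=20, slack=4)
Line 5: ['banana'] (min_width=6, slack=18)
Total lines: 5

Answer: 5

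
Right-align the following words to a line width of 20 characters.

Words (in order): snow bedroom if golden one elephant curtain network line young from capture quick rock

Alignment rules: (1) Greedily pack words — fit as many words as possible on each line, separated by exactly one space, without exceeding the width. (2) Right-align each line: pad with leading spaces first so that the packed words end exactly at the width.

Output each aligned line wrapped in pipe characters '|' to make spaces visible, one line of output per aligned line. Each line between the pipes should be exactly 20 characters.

Answer: |     snow bedroom if|
| golden one elephant|
|curtain network line|
|  young from capture|
|          quick rock|

Derivation:
Line 1: ['snow', 'bedroom', 'if'] (min_width=15, slack=5)
Line 2: ['golden', 'one', 'elephant'] (min_width=19, slack=1)
Line 3: ['curtain', 'network', 'line'] (min_width=20, slack=0)
Line 4: ['young', 'from', 'capture'] (min_width=18, slack=2)
Line 5: ['quick', 'rock'] (min_width=10, slack=10)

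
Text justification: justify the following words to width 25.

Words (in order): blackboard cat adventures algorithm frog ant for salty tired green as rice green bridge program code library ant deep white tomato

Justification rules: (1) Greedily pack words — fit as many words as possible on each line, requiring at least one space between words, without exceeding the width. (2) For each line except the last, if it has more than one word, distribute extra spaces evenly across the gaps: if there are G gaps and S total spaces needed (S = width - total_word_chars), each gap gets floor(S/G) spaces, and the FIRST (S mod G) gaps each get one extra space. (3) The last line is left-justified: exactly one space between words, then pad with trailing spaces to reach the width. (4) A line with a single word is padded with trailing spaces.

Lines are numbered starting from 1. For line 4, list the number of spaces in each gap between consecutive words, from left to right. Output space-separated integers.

Answer: 1 1 1

Derivation:
Line 1: ['blackboard', 'cat', 'adventures'] (min_width=25, slack=0)
Line 2: ['algorithm', 'frog', 'ant', 'for'] (min_width=22, slack=3)
Line 3: ['salty', 'tired', 'green', 'as', 'rice'] (min_width=25, slack=0)
Line 4: ['green', 'bridge', 'program', 'code'] (min_width=25, slack=0)
Line 5: ['library', 'ant', 'deep', 'white'] (min_width=22, slack=3)
Line 6: ['tomato'] (min_width=6, slack=19)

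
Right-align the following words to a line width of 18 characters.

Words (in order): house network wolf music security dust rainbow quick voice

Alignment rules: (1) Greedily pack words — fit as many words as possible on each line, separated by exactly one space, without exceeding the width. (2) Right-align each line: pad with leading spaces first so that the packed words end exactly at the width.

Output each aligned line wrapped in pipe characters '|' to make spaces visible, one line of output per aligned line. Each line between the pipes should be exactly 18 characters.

Answer: |house network wolf|
|    music security|
|dust rainbow quick|
|             voice|

Derivation:
Line 1: ['house', 'network', 'wolf'] (min_width=18, slack=0)
Line 2: ['music', 'security'] (min_width=14, slack=4)
Line 3: ['dust', 'rainbow', 'quick'] (min_width=18, slack=0)
Line 4: ['voice'] (min_width=5, slack=13)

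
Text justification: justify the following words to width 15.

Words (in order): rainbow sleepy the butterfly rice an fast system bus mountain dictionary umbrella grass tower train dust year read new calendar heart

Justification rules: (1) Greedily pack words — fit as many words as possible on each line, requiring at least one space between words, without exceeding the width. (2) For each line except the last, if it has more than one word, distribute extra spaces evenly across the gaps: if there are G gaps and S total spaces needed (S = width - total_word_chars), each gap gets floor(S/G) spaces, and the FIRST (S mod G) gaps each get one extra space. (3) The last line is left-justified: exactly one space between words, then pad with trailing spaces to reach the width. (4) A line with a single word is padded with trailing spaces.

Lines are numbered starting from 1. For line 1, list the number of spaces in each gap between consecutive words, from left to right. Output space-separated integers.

Answer: 2

Derivation:
Line 1: ['rainbow', 'sleepy'] (min_width=14, slack=1)
Line 2: ['the', 'butterfly'] (min_width=13, slack=2)
Line 3: ['rice', 'an', 'fast'] (min_width=12, slack=3)
Line 4: ['system', 'bus'] (min_width=10, slack=5)
Line 5: ['mountain'] (min_width=8, slack=7)
Line 6: ['dictionary'] (min_width=10, slack=5)
Line 7: ['umbrella', 'grass'] (min_width=14, slack=1)
Line 8: ['tower', 'train'] (min_width=11, slack=4)
Line 9: ['dust', 'year', 'read'] (min_width=14, slack=1)
Line 10: ['new', 'calendar'] (min_width=12, slack=3)
Line 11: ['heart'] (min_width=5, slack=10)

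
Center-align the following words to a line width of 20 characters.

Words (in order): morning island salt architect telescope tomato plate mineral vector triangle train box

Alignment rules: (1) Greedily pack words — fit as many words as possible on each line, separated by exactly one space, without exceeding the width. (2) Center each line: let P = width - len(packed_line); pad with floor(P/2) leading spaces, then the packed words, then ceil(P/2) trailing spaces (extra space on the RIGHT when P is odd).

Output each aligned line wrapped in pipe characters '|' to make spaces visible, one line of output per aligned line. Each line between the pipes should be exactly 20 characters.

Line 1: ['morning', 'island', 'salt'] (min_width=19, slack=1)
Line 2: ['architect', 'telescope'] (min_width=19, slack=1)
Line 3: ['tomato', 'plate', 'mineral'] (min_width=20, slack=0)
Line 4: ['vector', 'triangle'] (min_width=15, slack=5)
Line 5: ['train', 'box'] (min_width=9, slack=11)

Answer: |morning island salt |
|architect telescope |
|tomato plate mineral|
|  vector triangle   |
|     train box      |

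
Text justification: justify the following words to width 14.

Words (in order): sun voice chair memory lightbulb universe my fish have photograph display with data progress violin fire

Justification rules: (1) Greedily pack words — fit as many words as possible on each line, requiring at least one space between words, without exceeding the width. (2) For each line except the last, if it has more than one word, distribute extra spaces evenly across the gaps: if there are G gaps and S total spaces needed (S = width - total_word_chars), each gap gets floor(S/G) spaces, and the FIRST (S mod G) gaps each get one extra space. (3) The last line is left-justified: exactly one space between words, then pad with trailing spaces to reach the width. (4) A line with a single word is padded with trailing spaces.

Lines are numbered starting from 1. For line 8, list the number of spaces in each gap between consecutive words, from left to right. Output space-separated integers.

Answer: 2

Derivation:
Line 1: ['sun', 'voice'] (min_width=9, slack=5)
Line 2: ['chair', 'memory'] (min_width=12, slack=2)
Line 3: ['lightbulb'] (min_width=9, slack=5)
Line 4: ['universe', 'my'] (min_width=11, slack=3)
Line 5: ['fish', 'have'] (min_width=9, slack=5)
Line 6: ['photograph'] (min_width=10, slack=4)
Line 7: ['display', 'with'] (min_width=12, slack=2)
Line 8: ['data', 'progress'] (min_width=13, slack=1)
Line 9: ['violin', 'fire'] (min_width=11, slack=3)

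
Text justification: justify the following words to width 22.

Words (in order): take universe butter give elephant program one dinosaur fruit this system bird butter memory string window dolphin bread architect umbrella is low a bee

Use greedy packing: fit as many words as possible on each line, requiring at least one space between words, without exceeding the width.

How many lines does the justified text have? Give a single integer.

Answer: 8

Derivation:
Line 1: ['take', 'universe', 'butter'] (min_width=20, slack=2)
Line 2: ['give', 'elephant', 'program'] (min_width=21, slack=1)
Line 3: ['one', 'dinosaur', 'fruit'] (min_width=18, slack=4)
Line 4: ['this', 'system', 'bird'] (min_width=16, slack=6)
Line 5: ['butter', 'memory', 'string'] (min_width=20, slack=2)
Line 6: ['window', 'dolphin', 'bread'] (min_width=20, slack=2)
Line 7: ['architect', 'umbrella', 'is'] (min_width=21, slack=1)
Line 8: ['low', 'a', 'bee'] (min_width=9, slack=13)
Total lines: 8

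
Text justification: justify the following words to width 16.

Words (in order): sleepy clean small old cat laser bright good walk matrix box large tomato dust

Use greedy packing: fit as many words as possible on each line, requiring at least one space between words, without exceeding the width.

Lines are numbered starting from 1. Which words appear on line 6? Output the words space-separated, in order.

Line 1: ['sleepy', 'clean'] (min_width=12, slack=4)
Line 2: ['small', 'old', 'cat'] (min_width=13, slack=3)
Line 3: ['laser', 'bright'] (min_width=12, slack=4)
Line 4: ['good', 'walk', 'matrix'] (min_width=16, slack=0)
Line 5: ['box', 'large', 'tomato'] (min_width=16, slack=0)
Line 6: ['dust'] (min_width=4, slack=12)

Answer: dust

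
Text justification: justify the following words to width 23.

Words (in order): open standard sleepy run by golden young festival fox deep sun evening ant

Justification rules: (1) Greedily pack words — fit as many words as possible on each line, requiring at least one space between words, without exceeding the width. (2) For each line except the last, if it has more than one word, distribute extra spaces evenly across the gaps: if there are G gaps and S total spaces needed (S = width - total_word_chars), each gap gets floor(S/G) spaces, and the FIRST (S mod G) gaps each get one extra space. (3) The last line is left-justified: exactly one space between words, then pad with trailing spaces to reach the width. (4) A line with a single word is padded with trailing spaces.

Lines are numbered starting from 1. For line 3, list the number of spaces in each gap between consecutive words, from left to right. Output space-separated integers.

Line 1: ['open', 'standard', 'sleepy'] (min_width=20, slack=3)
Line 2: ['run', 'by', 'golden', 'young'] (min_width=19, slack=4)
Line 3: ['festival', 'fox', 'deep', 'sun'] (min_width=21, slack=2)
Line 4: ['evening', 'ant'] (min_width=11, slack=12)

Answer: 2 2 1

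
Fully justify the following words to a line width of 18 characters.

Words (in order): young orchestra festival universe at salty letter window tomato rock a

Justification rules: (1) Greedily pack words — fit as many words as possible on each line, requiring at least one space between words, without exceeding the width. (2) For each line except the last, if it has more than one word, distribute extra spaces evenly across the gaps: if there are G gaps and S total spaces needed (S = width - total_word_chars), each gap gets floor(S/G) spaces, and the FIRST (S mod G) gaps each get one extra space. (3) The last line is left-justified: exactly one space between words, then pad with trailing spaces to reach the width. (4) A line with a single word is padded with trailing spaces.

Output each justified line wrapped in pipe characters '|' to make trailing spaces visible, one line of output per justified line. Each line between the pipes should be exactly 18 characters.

Answer: |young    orchestra|
|festival  universe|
|at   salty  letter|
|window tomato rock|
|a                 |

Derivation:
Line 1: ['young', 'orchestra'] (min_width=15, slack=3)
Line 2: ['festival', 'universe'] (min_width=17, slack=1)
Line 3: ['at', 'salty', 'letter'] (min_width=15, slack=3)
Line 4: ['window', 'tomato', 'rock'] (min_width=18, slack=0)
Line 5: ['a'] (min_width=1, slack=17)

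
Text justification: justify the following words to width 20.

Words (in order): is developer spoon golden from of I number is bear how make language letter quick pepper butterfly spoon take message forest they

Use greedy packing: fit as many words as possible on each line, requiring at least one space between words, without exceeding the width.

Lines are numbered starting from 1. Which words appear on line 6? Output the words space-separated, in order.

Answer: butterfly spoon take

Derivation:
Line 1: ['is', 'developer', 'spoon'] (min_width=18, slack=2)
Line 2: ['golden', 'from', 'of', 'I'] (min_width=16, slack=4)
Line 3: ['number', 'is', 'bear', 'how'] (min_width=18, slack=2)
Line 4: ['make', 'language', 'letter'] (min_width=20, slack=0)
Line 5: ['quick', 'pepper'] (min_width=12, slack=8)
Line 6: ['butterfly', 'spoon', 'take'] (min_width=20, slack=0)
Line 7: ['message', 'forest', 'they'] (min_width=19, slack=1)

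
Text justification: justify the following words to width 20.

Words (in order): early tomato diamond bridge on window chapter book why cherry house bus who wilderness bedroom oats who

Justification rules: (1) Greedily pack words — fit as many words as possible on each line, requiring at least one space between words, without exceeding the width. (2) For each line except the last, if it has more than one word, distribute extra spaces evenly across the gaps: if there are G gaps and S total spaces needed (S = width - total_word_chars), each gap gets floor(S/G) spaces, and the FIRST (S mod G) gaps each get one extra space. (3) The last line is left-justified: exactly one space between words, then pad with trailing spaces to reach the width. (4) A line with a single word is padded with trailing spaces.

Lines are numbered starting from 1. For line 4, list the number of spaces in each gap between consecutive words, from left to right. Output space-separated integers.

Line 1: ['early', 'tomato', 'diamond'] (min_width=20, slack=0)
Line 2: ['bridge', 'on', 'window'] (min_width=16, slack=4)
Line 3: ['chapter', 'book', 'why'] (min_width=16, slack=4)
Line 4: ['cherry', 'house', 'bus', 'who'] (min_width=20, slack=0)
Line 5: ['wilderness', 'bedroom'] (min_width=18, slack=2)
Line 6: ['oats', 'who'] (min_width=8, slack=12)

Answer: 1 1 1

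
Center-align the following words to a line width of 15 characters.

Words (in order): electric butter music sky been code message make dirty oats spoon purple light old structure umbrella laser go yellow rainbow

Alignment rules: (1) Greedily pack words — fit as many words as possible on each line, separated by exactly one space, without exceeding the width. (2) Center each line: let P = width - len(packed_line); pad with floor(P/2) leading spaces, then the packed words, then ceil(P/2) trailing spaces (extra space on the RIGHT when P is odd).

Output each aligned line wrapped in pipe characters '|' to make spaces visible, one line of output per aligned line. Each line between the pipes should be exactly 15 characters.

Line 1: ['electric', 'butter'] (min_width=15, slack=0)
Line 2: ['music', 'sky', 'been'] (min_width=14, slack=1)
Line 3: ['code', 'message'] (min_width=12, slack=3)
Line 4: ['make', 'dirty', 'oats'] (min_width=15, slack=0)
Line 5: ['spoon', 'purple'] (min_width=12, slack=3)
Line 6: ['light', 'old'] (min_width=9, slack=6)
Line 7: ['structure'] (min_width=9, slack=6)
Line 8: ['umbrella', 'laser'] (min_width=14, slack=1)
Line 9: ['go', 'yellow'] (min_width=9, slack=6)
Line 10: ['rainbow'] (min_width=7, slack=8)

Answer: |electric butter|
|music sky been |
| code message  |
|make dirty oats|
| spoon purple  |
|   light old   |
|   structure   |
|umbrella laser |
|   go yellow   |
|    rainbow    |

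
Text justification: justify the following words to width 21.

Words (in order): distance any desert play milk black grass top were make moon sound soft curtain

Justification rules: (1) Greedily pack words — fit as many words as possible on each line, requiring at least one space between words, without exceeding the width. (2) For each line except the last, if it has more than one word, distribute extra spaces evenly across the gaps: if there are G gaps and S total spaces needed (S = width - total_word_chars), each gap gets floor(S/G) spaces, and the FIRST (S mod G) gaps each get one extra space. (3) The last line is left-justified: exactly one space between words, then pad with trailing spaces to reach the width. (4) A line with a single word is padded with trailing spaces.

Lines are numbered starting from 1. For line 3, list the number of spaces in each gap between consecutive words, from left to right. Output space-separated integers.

Line 1: ['distance', 'any', 'desert'] (min_width=19, slack=2)
Line 2: ['play', 'milk', 'black', 'grass'] (min_width=21, slack=0)
Line 3: ['top', 'were', 'make', 'moon'] (min_width=18, slack=3)
Line 4: ['sound', 'soft', 'curtain'] (min_width=18, slack=3)

Answer: 2 2 2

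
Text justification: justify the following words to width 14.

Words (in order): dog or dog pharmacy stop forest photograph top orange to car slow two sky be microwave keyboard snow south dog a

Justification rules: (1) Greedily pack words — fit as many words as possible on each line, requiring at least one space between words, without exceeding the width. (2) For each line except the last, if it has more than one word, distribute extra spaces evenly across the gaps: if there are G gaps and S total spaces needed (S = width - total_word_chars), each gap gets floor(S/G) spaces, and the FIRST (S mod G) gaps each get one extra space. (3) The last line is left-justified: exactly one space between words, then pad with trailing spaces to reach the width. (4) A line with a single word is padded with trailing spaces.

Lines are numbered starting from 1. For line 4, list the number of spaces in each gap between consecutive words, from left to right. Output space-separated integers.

Answer: 1

Derivation:
Line 1: ['dog', 'or', 'dog'] (min_width=10, slack=4)
Line 2: ['pharmacy', 'stop'] (min_width=13, slack=1)
Line 3: ['forest'] (min_width=6, slack=8)
Line 4: ['photograph', 'top'] (min_width=14, slack=0)
Line 5: ['orange', 'to', 'car'] (min_width=13, slack=1)
Line 6: ['slow', 'two', 'sky'] (min_width=12, slack=2)
Line 7: ['be', 'microwave'] (min_width=12, slack=2)
Line 8: ['keyboard', 'snow'] (min_width=13, slack=1)
Line 9: ['south', 'dog', 'a'] (min_width=11, slack=3)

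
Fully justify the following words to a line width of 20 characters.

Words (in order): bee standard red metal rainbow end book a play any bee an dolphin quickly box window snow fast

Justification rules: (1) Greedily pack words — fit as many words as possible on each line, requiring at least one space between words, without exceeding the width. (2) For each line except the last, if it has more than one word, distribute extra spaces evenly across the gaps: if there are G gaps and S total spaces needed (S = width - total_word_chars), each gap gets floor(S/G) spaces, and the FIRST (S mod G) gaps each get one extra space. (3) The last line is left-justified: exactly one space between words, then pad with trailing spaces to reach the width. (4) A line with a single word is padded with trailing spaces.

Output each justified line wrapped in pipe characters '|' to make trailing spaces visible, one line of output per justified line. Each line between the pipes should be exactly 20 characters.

Line 1: ['bee', 'standard', 'red'] (min_width=16, slack=4)
Line 2: ['metal', 'rainbow', 'end'] (min_width=17, slack=3)
Line 3: ['book', 'a', 'play', 'any', 'bee'] (min_width=19, slack=1)
Line 4: ['an', 'dolphin', 'quickly'] (min_width=18, slack=2)
Line 5: ['box', 'window', 'snow', 'fast'] (min_width=20, slack=0)

Answer: |bee   standard   red|
|metal   rainbow  end|
|book  a play any bee|
|an  dolphin  quickly|
|box window snow fast|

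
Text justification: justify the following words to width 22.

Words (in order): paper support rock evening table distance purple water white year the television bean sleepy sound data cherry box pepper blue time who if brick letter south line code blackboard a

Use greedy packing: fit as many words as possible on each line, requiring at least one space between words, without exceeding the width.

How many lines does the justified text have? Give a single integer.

Line 1: ['paper', 'support', 'rock'] (min_width=18, slack=4)
Line 2: ['evening', 'table', 'distance'] (min_width=22, slack=0)
Line 3: ['purple', 'water', 'white'] (min_width=18, slack=4)
Line 4: ['year', 'the', 'television'] (min_width=19, slack=3)
Line 5: ['bean', 'sleepy', 'sound', 'data'] (min_width=22, slack=0)
Line 6: ['cherry', 'box', 'pepper', 'blue'] (min_width=22, slack=0)
Line 7: ['time', 'who', 'if', 'brick'] (min_width=17, slack=5)
Line 8: ['letter', 'south', 'line', 'code'] (min_width=22, slack=0)
Line 9: ['blackboard', 'a'] (min_width=12, slack=10)
Total lines: 9

Answer: 9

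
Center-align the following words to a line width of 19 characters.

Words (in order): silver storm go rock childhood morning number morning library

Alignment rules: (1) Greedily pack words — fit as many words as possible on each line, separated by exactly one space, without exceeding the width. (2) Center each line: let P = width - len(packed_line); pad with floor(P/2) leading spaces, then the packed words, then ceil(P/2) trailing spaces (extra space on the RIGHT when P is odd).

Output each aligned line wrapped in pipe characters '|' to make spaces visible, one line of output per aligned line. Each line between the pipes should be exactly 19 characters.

Answer: |  silver storm go  |
|  rock childhood   |
|  morning number   |
|  morning library  |

Derivation:
Line 1: ['silver', 'storm', 'go'] (min_width=15, slack=4)
Line 2: ['rock', 'childhood'] (min_width=14, slack=5)
Line 3: ['morning', 'number'] (min_width=14, slack=5)
Line 4: ['morning', 'library'] (min_width=15, slack=4)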